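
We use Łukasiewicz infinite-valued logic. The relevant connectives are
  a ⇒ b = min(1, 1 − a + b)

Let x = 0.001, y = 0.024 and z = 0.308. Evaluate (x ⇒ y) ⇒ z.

0.308

x ⇒ y = min(1, 1 − 0.001 + 0.024) = min(1, 1.023) = 1.000
(x ⇒ y) ⇒ z = min(1, 1 − 1.000 + 0.308) = min(1, 0.308) = 0.308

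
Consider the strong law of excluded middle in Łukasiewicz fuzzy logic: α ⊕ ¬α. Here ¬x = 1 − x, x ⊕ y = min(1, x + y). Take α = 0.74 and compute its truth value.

1.00

¬α = 1 − 0.74 = 0.26
α ⊕ ¬α = min(1, 0.74 + 0.26) = min(1, 1.00) = 1.00
(As expected: always 1 in Ł∞ since a ⊕ (1−a) = 1.)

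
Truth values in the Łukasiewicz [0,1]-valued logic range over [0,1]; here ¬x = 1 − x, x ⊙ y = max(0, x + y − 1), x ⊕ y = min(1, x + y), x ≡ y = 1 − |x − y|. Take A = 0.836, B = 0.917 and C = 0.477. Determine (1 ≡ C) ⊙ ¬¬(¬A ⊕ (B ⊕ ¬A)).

1 ≡ C = 1 − |1.000 − 0.477| = 1 − 0.523 = 0.477
¬A = 1 − 0.836 = 0.164
B ⊕ ¬A = min(1, 0.917 + 0.164) = min(1, 1.081) = 1.000
¬A ⊕ (B ⊕ ¬A) = min(1, 0.164 + 1.000) = min(1, 1.164) = 1.000
¬(¬A ⊕ (B ⊕ ¬A)) = 1 − 1.000 = 0.000
¬¬(¬A ⊕ (B ⊕ ¬A)) = 1 − 0.000 = 1.000
(1 ≡ C) ⊙ ¬¬(¬A ⊕ (B ⊕ ¬A)) = max(0, 0.477 + 1.000 − 1) = max(0, 0.477) = 0.477

0.477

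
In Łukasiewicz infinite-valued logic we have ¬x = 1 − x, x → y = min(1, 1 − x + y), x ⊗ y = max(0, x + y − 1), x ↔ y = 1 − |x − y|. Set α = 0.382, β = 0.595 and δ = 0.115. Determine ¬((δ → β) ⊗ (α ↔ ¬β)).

δ → β = min(1, 1 − 0.115 + 0.595) = min(1, 1.480) = 1.000
¬β = 1 − 0.595 = 0.405
α ↔ ¬β = 1 − |0.382 − 0.405| = 1 − 0.023 = 0.977
(δ → β) ⊗ (α ↔ ¬β) = max(0, 1.000 + 0.977 − 1) = max(0, 0.977) = 0.977
¬((δ → β) ⊗ (α ↔ ¬β)) = 1 − 0.977 = 0.023

0.023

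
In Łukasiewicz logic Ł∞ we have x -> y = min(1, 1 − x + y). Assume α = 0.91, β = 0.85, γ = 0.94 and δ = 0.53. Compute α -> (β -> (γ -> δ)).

γ -> δ = min(1, 1 − 0.94 + 0.53) = min(1, 0.59) = 0.59
β -> (γ -> δ) = min(1, 1 − 0.85 + 0.59) = min(1, 0.74) = 0.74
α -> (β -> (γ -> δ)) = min(1, 1 − 0.91 + 0.74) = min(1, 0.83) = 0.83

0.83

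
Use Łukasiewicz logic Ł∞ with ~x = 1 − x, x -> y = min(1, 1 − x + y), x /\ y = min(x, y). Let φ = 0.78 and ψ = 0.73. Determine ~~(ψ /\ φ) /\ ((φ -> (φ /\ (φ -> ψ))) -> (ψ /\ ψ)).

0.73

ψ /\ φ = min(0.73, 0.78) = 0.73
~(ψ /\ φ) = 1 − 0.73 = 0.27
~~(ψ /\ φ) = 1 − 0.27 = 0.73
φ -> ψ = min(1, 1 − 0.78 + 0.73) = min(1, 0.95) = 0.95
φ /\ (φ -> ψ) = min(0.78, 0.95) = 0.78
φ -> (φ /\ (φ -> ψ)) = min(1, 1 − 0.78 + 0.78) = min(1, 1.00) = 1.00
ψ /\ ψ = min(0.73, 0.73) = 0.73
(φ -> (φ /\ (φ -> ψ))) -> (ψ /\ ψ) = min(1, 1 − 1.00 + 0.73) = min(1, 0.73) = 0.73
~~(ψ /\ φ) /\ ((φ -> (φ /\ (φ -> ψ))) -> (ψ /\ ψ)) = min(0.73, 0.73) = 0.73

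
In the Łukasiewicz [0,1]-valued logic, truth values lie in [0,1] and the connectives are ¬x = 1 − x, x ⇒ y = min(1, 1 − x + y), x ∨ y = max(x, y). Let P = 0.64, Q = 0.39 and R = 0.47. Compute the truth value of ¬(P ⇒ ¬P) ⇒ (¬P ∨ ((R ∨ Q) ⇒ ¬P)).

¬P = 1 − 0.64 = 0.36
P ⇒ ¬P = min(1, 1 − 0.64 + 0.36) = min(1, 0.72) = 0.72
¬(P ⇒ ¬P) = 1 − 0.72 = 0.28
R ∨ Q = max(0.47, 0.39) = 0.47
(R ∨ Q) ⇒ ¬P = min(1, 1 − 0.47 + 0.36) = min(1, 0.89) = 0.89
¬P ∨ ((R ∨ Q) ⇒ ¬P) = max(0.36, 0.89) = 0.89
¬(P ⇒ ¬P) ⇒ (¬P ∨ ((R ∨ Q) ⇒ ¬P)) = min(1, 1 − 0.28 + 0.89) = min(1, 1.61) = 1.00

1.00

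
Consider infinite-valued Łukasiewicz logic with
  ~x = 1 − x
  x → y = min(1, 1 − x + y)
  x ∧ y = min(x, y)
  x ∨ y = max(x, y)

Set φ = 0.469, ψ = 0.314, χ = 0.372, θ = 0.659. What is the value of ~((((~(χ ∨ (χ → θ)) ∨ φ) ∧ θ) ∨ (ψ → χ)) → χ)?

0.628

χ → θ = min(1, 1 − 0.372 + 0.659) = min(1, 1.287) = 1.000
χ ∨ (χ → θ) = max(0.372, 1.000) = 1.000
~(χ ∨ (χ → θ)) = 1 − 1.000 = 0.000
~(χ ∨ (χ → θ)) ∨ φ = max(0.000, 0.469) = 0.469
(~(χ ∨ (χ → θ)) ∨ φ) ∧ θ = min(0.469, 0.659) = 0.469
ψ → χ = min(1, 1 − 0.314 + 0.372) = min(1, 1.058) = 1.000
((~(χ ∨ (χ → θ)) ∨ φ) ∧ θ) ∨ (ψ → χ) = max(0.469, 1.000) = 1.000
(((~(χ ∨ (χ → θ)) ∨ φ) ∧ θ) ∨ (ψ → χ)) → χ = min(1, 1 − 1.000 + 0.372) = min(1, 0.372) = 0.372
~((((~(χ ∨ (χ → θ)) ∨ φ) ∧ θ) ∨ (ψ → χ)) → χ) = 1 − 0.372 = 0.628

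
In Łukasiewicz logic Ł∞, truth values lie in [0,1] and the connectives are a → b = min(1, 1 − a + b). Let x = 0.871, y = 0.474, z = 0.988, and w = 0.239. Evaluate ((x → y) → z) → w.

x → y = min(1, 1 − 0.871 + 0.474) = min(1, 0.603) = 0.603
(x → y) → z = min(1, 1 − 0.603 + 0.988) = min(1, 1.385) = 1.000
((x → y) → z) → w = min(1, 1 − 1.000 + 0.239) = min(1, 0.239) = 0.239

0.239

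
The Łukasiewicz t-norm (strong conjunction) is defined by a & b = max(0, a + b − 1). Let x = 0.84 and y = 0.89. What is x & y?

x & y = max(0, 0.84 + 0.89 − 1) = max(0, 0.73) = 0.73
For comparison, the Gödel (minimum) t-norm min(a, b) would give 0.84.

0.73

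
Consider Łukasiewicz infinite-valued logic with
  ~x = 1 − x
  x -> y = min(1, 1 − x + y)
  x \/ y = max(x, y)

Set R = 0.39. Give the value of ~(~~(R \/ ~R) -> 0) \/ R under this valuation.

0.61

~R = 1 − 0.39 = 0.61
R \/ ~R = max(0.39, 0.61) = 0.61
~(R \/ ~R) = 1 − 0.61 = 0.39
~~(R \/ ~R) = 1 − 0.39 = 0.61
~~(R \/ ~R) -> 0 = min(1, 1 − 0.61 + 0.00) = min(1, 0.39) = 0.39
~(~~(R \/ ~R) -> 0) = 1 − 0.39 = 0.61
~(~~(R \/ ~R) -> 0) \/ R = max(0.61, 0.39) = 0.61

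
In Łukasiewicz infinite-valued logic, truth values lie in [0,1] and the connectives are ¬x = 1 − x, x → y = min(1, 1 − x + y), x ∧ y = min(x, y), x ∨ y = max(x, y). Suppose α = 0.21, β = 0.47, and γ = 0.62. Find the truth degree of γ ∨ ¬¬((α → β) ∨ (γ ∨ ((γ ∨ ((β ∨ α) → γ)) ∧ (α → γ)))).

1.00

α → β = min(1, 1 − 0.21 + 0.47) = min(1, 1.26) = 1.00
β ∨ α = max(0.47, 0.21) = 0.47
(β ∨ α) → γ = min(1, 1 − 0.47 + 0.62) = min(1, 1.15) = 1.00
γ ∨ ((β ∨ α) → γ) = max(0.62, 1.00) = 1.00
α → γ = min(1, 1 − 0.21 + 0.62) = min(1, 1.41) = 1.00
(γ ∨ ((β ∨ α) → γ)) ∧ (α → γ) = min(1.00, 1.00) = 1.00
γ ∨ ((γ ∨ ((β ∨ α) → γ)) ∧ (α → γ)) = max(0.62, 1.00) = 1.00
(α → β) ∨ (γ ∨ ((γ ∨ ((β ∨ α) → γ)) ∧ (α → γ))) = max(1.00, 1.00) = 1.00
¬((α → β) ∨ (γ ∨ ((γ ∨ ((β ∨ α) → γ)) ∧ (α → γ)))) = 1 − 1.00 = 0.00
¬¬((α → β) ∨ (γ ∨ ((γ ∨ ((β ∨ α) → γ)) ∧ (α → γ)))) = 1 − 0.00 = 1.00
γ ∨ ¬¬((α → β) ∨ (γ ∨ ((γ ∨ ((β ∨ α) → γ)) ∧ (α → γ)))) = max(0.62, 1.00) = 1.00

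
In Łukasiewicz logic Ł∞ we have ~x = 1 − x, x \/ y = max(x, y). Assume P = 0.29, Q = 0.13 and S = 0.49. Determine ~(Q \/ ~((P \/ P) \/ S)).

P \/ P = max(0.29, 0.29) = 0.29
(P \/ P) \/ S = max(0.29, 0.49) = 0.49
~((P \/ P) \/ S) = 1 − 0.49 = 0.51
Q \/ ~((P \/ P) \/ S) = max(0.13, 0.51) = 0.51
~(Q \/ ~((P \/ P) \/ S)) = 1 − 0.51 = 0.49

0.49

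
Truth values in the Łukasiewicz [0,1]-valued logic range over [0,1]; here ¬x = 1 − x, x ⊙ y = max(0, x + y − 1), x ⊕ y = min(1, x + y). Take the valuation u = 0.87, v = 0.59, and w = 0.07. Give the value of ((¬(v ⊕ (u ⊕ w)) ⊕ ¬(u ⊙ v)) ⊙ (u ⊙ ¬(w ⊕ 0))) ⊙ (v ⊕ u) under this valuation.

0.34

u ⊕ w = min(1, 0.87 + 0.07) = min(1, 0.94) = 0.94
v ⊕ (u ⊕ w) = min(1, 0.59 + 0.94) = min(1, 1.53) = 1.00
¬(v ⊕ (u ⊕ w)) = 1 − 1.00 = 0.00
u ⊙ v = max(0, 0.87 + 0.59 − 1) = max(0, 0.46) = 0.46
¬(u ⊙ v) = 1 − 0.46 = 0.54
¬(v ⊕ (u ⊕ w)) ⊕ ¬(u ⊙ v) = min(1, 0.00 + 0.54) = min(1, 0.54) = 0.54
w ⊕ 0 = min(1, 0.07 + 0.00) = min(1, 0.07) = 0.07
¬(w ⊕ 0) = 1 − 0.07 = 0.93
u ⊙ ¬(w ⊕ 0) = max(0, 0.87 + 0.93 − 1) = max(0, 0.80) = 0.80
(¬(v ⊕ (u ⊕ w)) ⊕ ¬(u ⊙ v)) ⊙ (u ⊙ ¬(w ⊕ 0)) = max(0, 0.54 + 0.80 − 1) = max(0, 0.34) = 0.34
v ⊕ u = min(1, 0.59 + 0.87) = min(1, 1.46) = 1.00
((¬(v ⊕ (u ⊕ w)) ⊕ ¬(u ⊙ v)) ⊙ (u ⊙ ¬(w ⊕ 0))) ⊙ (v ⊕ u) = max(0, 0.34 + 1.00 − 1) = max(0, 0.34) = 0.34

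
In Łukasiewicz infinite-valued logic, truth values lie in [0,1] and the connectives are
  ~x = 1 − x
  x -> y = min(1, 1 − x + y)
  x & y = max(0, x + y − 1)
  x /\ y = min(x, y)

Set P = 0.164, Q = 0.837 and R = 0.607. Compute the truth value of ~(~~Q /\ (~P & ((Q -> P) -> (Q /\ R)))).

~Q = 1 − 0.837 = 0.163
~~Q = 1 − 0.163 = 0.837
~P = 1 − 0.164 = 0.836
Q -> P = min(1, 1 − 0.837 + 0.164) = min(1, 0.327) = 0.327
Q /\ R = min(0.837, 0.607) = 0.607
(Q -> P) -> (Q /\ R) = min(1, 1 − 0.327 + 0.607) = min(1, 1.280) = 1.000
~P & ((Q -> P) -> (Q /\ R)) = max(0, 0.836 + 1.000 − 1) = max(0, 0.836) = 0.836
~~Q /\ (~P & ((Q -> P) -> (Q /\ R))) = min(0.837, 0.836) = 0.836
~(~~Q /\ (~P & ((Q -> P) -> (Q /\ R)))) = 1 − 0.836 = 0.164

0.164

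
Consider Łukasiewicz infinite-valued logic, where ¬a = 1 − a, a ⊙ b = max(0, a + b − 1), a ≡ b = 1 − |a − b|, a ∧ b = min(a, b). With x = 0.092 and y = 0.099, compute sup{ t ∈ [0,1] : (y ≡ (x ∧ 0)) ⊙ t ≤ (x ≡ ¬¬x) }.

x ∧ 0 = min(0.092, 0.000) = 0.000
y ≡ (x ∧ 0) = 1 − |0.099 − 0.000| = 1 − 0.099 = 0.901
So the left factor is y ≡ (x ∧ 0) = 0.901.
¬x = 1 − 0.092 = 0.908
¬¬x = 1 − 0.908 = 0.092
x ≡ ¬¬x = 1 − |0.092 − 0.092| = 1 − 0.000 = 1.000
So the right-hand bound is x ≡ ¬¬x = 1.000.
The residuum of the Łukasiewicz t-norm gives the supremum: min(1, 1 − 0.901 + 1.000).
1 − 0.901 + 1.000 = 1.099, so t = min(1, 1.099) = 1.000.
Check: 0.901 ⊙ 1.000 = max(0, 0.901) = 0.901 ≤ 1.000.

1.000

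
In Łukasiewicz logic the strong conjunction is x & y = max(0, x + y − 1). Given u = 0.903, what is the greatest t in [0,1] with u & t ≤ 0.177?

0.274

The residuum of the Łukasiewicz t-norm gives the supremum: min(1, 1 − 0.903 + 0.177).
1 − 0.903 + 0.177 = 0.274, so t = min(1, 0.274) = 0.274.
Check: 0.903 & 0.274 = max(0, 0.177) = 0.177 ≤ 0.177.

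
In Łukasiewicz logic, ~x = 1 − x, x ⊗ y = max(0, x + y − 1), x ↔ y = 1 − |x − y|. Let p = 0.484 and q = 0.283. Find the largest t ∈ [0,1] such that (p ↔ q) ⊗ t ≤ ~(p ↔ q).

0.402

p ↔ q = 1 − |0.484 − 0.283| = 1 − 0.201 = 0.799
So the left factor is p ↔ q = 0.799.
~(p ↔ q) = 1 − 0.799 = 0.201
So the right-hand bound is ~(p ↔ q) = 0.201.
The residuum of the Łukasiewicz t-norm gives the supremum: min(1, 1 − 0.799 + 0.201).
1 − 0.799 + 0.201 = 0.402, so t = min(1, 0.402) = 0.402.
Check: 0.799 ⊗ 0.402 = max(0, 0.201) = 0.201 ≤ 0.201.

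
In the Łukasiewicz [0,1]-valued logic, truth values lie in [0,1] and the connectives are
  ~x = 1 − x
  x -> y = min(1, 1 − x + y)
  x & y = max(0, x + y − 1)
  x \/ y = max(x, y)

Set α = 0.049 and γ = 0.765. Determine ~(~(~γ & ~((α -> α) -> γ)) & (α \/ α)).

0.951

~γ = 1 − 0.765 = 0.235
α -> α = min(1, 1 − 0.049 + 0.049) = min(1, 1.000) = 1.000
(α -> α) -> γ = min(1, 1 − 1.000 + 0.765) = min(1, 0.765) = 0.765
~((α -> α) -> γ) = 1 − 0.765 = 0.235
~γ & ~((α -> α) -> γ) = max(0, 0.235 + 0.235 − 1) = max(0, -0.530) = 0.000
~(~γ & ~((α -> α) -> γ)) = 1 − 0.000 = 1.000
α \/ α = max(0.049, 0.049) = 0.049
~(~γ & ~((α -> α) -> γ)) & (α \/ α) = max(0, 1.000 + 0.049 − 1) = max(0, 0.049) = 0.049
~(~(~γ & ~((α -> α) -> γ)) & (α \/ α)) = 1 − 0.049 = 0.951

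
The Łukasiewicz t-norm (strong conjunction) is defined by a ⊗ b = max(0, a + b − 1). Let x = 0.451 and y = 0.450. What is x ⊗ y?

0.000

x ⊗ y = max(0, 0.451 + 0.450 − 1) = max(0, -0.099) = 0.000
For comparison, the Gödel (minimum) t-norm min(a, b) would give 0.450.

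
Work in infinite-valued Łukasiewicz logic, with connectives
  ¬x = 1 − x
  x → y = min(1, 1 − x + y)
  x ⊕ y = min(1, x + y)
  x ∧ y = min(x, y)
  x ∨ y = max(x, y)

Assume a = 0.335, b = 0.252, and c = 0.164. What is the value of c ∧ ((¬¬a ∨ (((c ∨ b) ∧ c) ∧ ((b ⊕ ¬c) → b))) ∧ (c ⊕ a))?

0.164

¬a = 1 − 0.335 = 0.665
¬¬a = 1 − 0.665 = 0.335
c ∨ b = max(0.164, 0.252) = 0.252
(c ∨ b) ∧ c = min(0.252, 0.164) = 0.164
¬c = 1 − 0.164 = 0.836
b ⊕ ¬c = min(1, 0.252 + 0.836) = min(1, 1.088) = 1.000
(b ⊕ ¬c) → b = min(1, 1 − 1.000 + 0.252) = min(1, 0.252) = 0.252
((c ∨ b) ∧ c) ∧ ((b ⊕ ¬c) → b) = min(0.164, 0.252) = 0.164
¬¬a ∨ (((c ∨ b) ∧ c) ∧ ((b ⊕ ¬c) → b)) = max(0.335, 0.164) = 0.335
c ⊕ a = min(1, 0.164 + 0.335) = min(1, 0.499) = 0.499
(¬¬a ∨ (((c ∨ b) ∧ c) ∧ ((b ⊕ ¬c) → b))) ∧ (c ⊕ a) = min(0.335, 0.499) = 0.335
c ∧ ((¬¬a ∨ (((c ∨ b) ∧ c) ∧ ((b ⊕ ¬c) → b))) ∧ (c ⊕ a)) = min(0.164, 0.335) = 0.164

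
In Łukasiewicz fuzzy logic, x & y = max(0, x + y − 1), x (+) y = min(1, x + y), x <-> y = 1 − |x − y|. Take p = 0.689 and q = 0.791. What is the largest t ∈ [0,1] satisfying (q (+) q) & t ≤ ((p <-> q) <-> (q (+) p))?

0.898

q (+) q = min(1, 0.791 + 0.791) = min(1, 1.582) = 1.000
So the left factor is q (+) q = 1.000.
p <-> q = 1 − |0.689 − 0.791| = 1 − 0.102 = 0.898
q (+) p = min(1, 0.791 + 0.689) = min(1, 1.480) = 1.000
(p <-> q) <-> (q (+) p) = 1 − |0.898 − 1.000| = 1 − 0.102 = 0.898
So the right-hand bound is (p <-> q) <-> (q (+) p) = 0.898.
The residuum of the Łukasiewicz t-norm gives the supremum: min(1, 1 − 1.000 + 0.898).
1 − 1.000 + 0.898 = 0.898, so t = min(1, 0.898) = 0.898.
Check: 1.000 & 0.898 = max(0, 0.898) = 0.898 ≤ 0.898.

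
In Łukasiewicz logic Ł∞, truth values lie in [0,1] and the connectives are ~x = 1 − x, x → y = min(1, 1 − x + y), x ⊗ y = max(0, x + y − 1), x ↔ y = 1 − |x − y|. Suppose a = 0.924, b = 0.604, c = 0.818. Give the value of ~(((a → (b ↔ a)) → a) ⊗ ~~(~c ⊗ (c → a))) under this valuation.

b ↔ a = 1 − |0.604 − 0.924| = 1 − 0.320 = 0.680
a → (b ↔ a) = min(1, 1 − 0.924 + 0.680) = min(1, 0.756) = 0.756
(a → (b ↔ a)) → a = min(1, 1 − 0.756 + 0.924) = min(1, 1.168) = 1.000
~c = 1 − 0.818 = 0.182
c → a = min(1, 1 − 0.818 + 0.924) = min(1, 1.106) = 1.000
~c ⊗ (c → a) = max(0, 0.182 + 1.000 − 1) = max(0, 0.182) = 0.182
~(~c ⊗ (c → a)) = 1 − 0.182 = 0.818
~~(~c ⊗ (c → a)) = 1 − 0.818 = 0.182
((a → (b ↔ a)) → a) ⊗ ~~(~c ⊗ (c → a)) = max(0, 1.000 + 0.182 − 1) = max(0, 0.182) = 0.182
~(((a → (b ↔ a)) → a) ⊗ ~~(~c ⊗ (c → a))) = 1 − 0.182 = 0.818

0.818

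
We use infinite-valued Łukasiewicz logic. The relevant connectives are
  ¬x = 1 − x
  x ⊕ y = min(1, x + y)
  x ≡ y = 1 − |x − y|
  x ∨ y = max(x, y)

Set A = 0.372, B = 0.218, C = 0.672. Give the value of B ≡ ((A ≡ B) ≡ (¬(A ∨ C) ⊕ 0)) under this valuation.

0.736

A ≡ B = 1 − |0.372 − 0.218| = 1 − 0.154 = 0.846
A ∨ C = max(0.372, 0.672) = 0.672
¬(A ∨ C) = 1 − 0.672 = 0.328
¬(A ∨ C) ⊕ 0 = min(1, 0.328 + 0.000) = min(1, 0.328) = 0.328
(A ≡ B) ≡ (¬(A ∨ C) ⊕ 0) = 1 − |0.846 − 0.328| = 1 − 0.518 = 0.482
B ≡ ((A ≡ B) ≡ (¬(A ∨ C) ⊕ 0)) = 1 − |0.218 − 0.482| = 1 − 0.264 = 0.736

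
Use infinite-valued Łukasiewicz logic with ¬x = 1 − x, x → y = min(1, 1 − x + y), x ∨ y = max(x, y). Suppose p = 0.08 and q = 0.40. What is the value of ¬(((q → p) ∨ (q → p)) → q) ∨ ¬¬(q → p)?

q → p = min(1, 1 − 0.40 + 0.08) = min(1, 0.68) = 0.68
(q → p) ∨ (q → p) = max(0.68, 0.68) = 0.68
((q → p) ∨ (q → p)) → q = min(1, 1 − 0.68 + 0.40) = min(1, 0.72) = 0.72
¬(((q → p) ∨ (q → p)) → q) = 1 − 0.72 = 0.28
¬(q → p) = 1 − 0.68 = 0.32
¬¬(q → p) = 1 − 0.32 = 0.68
¬(((q → p) ∨ (q → p)) → q) ∨ ¬¬(q → p) = max(0.28, 0.68) = 0.68

0.68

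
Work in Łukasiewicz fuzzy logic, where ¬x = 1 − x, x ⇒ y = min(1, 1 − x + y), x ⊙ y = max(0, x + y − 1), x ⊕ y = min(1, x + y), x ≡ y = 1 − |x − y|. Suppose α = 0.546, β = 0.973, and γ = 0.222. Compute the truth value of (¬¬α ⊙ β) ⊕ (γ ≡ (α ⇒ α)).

¬α = 1 − 0.546 = 0.454
¬¬α = 1 − 0.454 = 0.546
¬¬α ⊙ β = max(0, 0.546 + 0.973 − 1) = max(0, 0.519) = 0.519
α ⇒ α = min(1, 1 − 0.546 + 0.546) = min(1, 1.000) = 1.000
γ ≡ (α ⇒ α) = 1 − |0.222 − 1.000| = 1 − 0.778 = 0.222
(¬¬α ⊙ β) ⊕ (γ ≡ (α ⇒ α)) = min(1, 0.519 + 0.222) = min(1, 0.741) = 0.741

0.741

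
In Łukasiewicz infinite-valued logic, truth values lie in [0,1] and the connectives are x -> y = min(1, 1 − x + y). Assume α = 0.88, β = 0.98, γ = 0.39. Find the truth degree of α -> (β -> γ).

β -> γ = min(1, 1 − 0.98 + 0.39) = min(1, 0.41) = 0.41
α -> (β -> γ) = min(1, 1 − 0.88 + 0.41) = min(1, 0.53) = 0.53

0.53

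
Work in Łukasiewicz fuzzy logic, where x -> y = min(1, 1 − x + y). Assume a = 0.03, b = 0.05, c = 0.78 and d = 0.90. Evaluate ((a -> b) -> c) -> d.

a -> b = min(1, 1 − 0.03 + 0.05) = min(1, 1.02) = 1.00
(a -> b) -> c = min(1, 1 − 1.00 + 0.78) = min(1, 0.78) = 0.78
((a -> b) -> c) -> d = min(1, 1 − 0.78 + 0.90) = min(1, 1.12) = 1.00

1.00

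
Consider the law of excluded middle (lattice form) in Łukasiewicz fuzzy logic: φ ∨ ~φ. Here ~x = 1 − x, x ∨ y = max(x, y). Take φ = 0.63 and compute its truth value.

~φ = 1 − 0.63 = 0.37
φ ∨ ~φ = max(0.63, 0.37) = 0.63
(The value 0.63 < 1 shows this instance is not satisfied; not a Ł∞-tautology — its value is max(a, 1−a).)

0.63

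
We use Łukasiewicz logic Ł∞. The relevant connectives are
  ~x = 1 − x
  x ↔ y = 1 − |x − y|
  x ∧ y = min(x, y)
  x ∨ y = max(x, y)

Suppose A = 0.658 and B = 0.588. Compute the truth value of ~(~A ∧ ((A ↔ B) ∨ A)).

~A = 1 − 0.658 = 0.342
A ↔ B = 1 − |0.658 − 0.588| = 1 − 0.070 = 0.930
(A ↔ B) ∨ A = max(0.930, 0.658) = 0.930
~A ∧ ((A ↔ B) ∨ A) = min(0.342, 0.930) = 0.342
~(~A ∧ ((A ↔ B) ∨ A)) = 1 − 0.342 = 0.658

0.658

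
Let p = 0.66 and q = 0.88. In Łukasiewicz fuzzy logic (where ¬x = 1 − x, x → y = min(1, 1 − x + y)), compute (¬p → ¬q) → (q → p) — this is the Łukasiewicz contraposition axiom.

1.00

¬p = 1 − 0.66 = 0.34
¬q = 1 − 0.88 = 0.12
¬p → ¬q = min(1, 1 − 0.34 + 0.12) = min(1, 0.78) = 0.78
q → p = min(1, 1 − 0.88 + 0.66) = min(1, 0.78) = 0.78
(¬p → ¬q) → (q → p) = min(1, 1 − 0.78 + 0.78) = min(1, 1.00) = 1.00
(As expected: an axiom of Ł∞, always 1.)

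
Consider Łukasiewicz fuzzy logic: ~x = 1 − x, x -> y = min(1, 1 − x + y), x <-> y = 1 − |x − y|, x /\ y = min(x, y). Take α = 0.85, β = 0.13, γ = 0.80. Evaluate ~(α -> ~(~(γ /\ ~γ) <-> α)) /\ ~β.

0.80

~γ = 1 − 0.80 = 0.20
γ /\ ~γ = min(0.80, 0.20) = 0.20
~(γ /\ ~γ) = 1 − 0.20 = 0.80
~(γ /\ ~γ) <-> α = 1 − |0.80 − 0.85| = 1 − 0.05 = 0.95
~(~(γ /\ ~γ) <-> α) = 1 − 0.95 = 0.05
α -> ~(~(γ /\ ~γ) <-> α) = min(1, 1 − 0.85 + 0.05) = min(1, 0.20) = 0.20
~(α -> ~(~(γ /\ ~γ) <-> α)) = 1 − 0.20 = 0.80
~β = 1 − 0.13 = 0.87
~(α -> ~(~(γ /\ ~γ) <-> α)) /\ ~β = min(0.80, 0.87) = 0.80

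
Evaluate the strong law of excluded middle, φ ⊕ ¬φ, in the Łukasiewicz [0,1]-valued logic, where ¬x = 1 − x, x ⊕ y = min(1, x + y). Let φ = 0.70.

1.00

¬φ = 1 − 0.70 = 0.30
φ ⊕ ¬φ = min(1, 0.70 + 0.30) = min(1, 1.00) = 1.00
(As expected: always 1 in Ł∞ since a ⊕ (1−a) = 1.)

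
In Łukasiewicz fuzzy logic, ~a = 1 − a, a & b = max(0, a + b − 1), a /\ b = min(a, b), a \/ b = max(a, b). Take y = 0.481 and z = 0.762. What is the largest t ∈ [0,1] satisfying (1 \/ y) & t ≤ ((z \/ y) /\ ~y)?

1 \/ y = max(1.000, 0.481) = 1.000
So the left factor is 1 \/ y = 1.000.
z \/ y = max(0.762, 0.481) = 0.762
~y = 1 − 0.481 = 0.519
(z \/ y) /\ ~y = min(0.762, 0.519) = 0.519
So the right-hand bound is (z \/ y) /\ ~y = 0.519.
The residuum of the Łukasiewicz t-norm gives the supremum: min(1, 1 − 1.000 + 0.519).
1 − 1.000 + 0.519 = 0.519, so t = min(1, 0.519) = 0.519.
Check: 1.000 & 0.519 = max(0, 0.519) = 0.519 ≤ 0.519.

0.519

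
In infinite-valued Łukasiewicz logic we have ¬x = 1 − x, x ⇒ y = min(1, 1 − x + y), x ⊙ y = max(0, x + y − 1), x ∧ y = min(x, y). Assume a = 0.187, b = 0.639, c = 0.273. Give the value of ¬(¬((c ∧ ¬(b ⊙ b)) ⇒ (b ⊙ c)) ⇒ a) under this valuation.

b ⊙ b = max(0, 0.639 + 0.639 − 1) = max(0, 0.278) = 0.278
¬(b ⊙ b) = 1 − 0.278 = 0.722
c ∧ ¬(b ⊙ b) = min(0.273, 0.722) = 0.273
b ⊙ c = max(0, 0.639 + 0.273 − 1) = max(0, -0.088) = 0.000
(c ∧ ¬(b ⊙ b)) ⇒ (b ⊙ c) = min(1, 1 − 0.273 + 0.000) = min(1, 0.727) = 0.727
¬((c ∧ ¬(b ⊙ b)) ⇒ (b ⊙ c)) = 1 − 0.727 = 0.273
¬((c ∧ ¬(b ⊙ b)) ⇒ (b ⊙ c)) ⇒ a = min(1, 1 − 0.273 + 0.187) = min(1, 0.914) = 0.914
¬(¬((c ∧ ¬(b ⊙ b)) ⇒ (b ⊙ c)) ⇒ a) = 1 − 0.914 = 0.086

0.086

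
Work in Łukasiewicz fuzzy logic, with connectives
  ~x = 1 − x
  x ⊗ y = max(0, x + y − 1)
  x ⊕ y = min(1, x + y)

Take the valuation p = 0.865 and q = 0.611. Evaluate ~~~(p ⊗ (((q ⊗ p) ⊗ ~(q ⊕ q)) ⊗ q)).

q ⊗ p = max(0, 0.611 + 0.865 − 1) = max(0, 0.476) = 0.476
q ⊕ q = min(1, 0.611 + 0.611) = min(1, 1.222) = 1.000
~(q ⊕ q) = 1 − 1.000 = 0.000
(q ⊗ p) ⊗ ~(q ⊕ q) = max(0, 0.476 + 0.000 − 1) = max(0, -0.524) = 0.000
((q ⊗ p) ⊗ ~(q ⊕ q)) ⊗ q = max(0, 0.000 + 0.611 − 1) = max(0, -0.389) = 0.000
p ⊗ (((q ⊗ p) ⊗ ~(q ⊕ q)) ⊗ q) = max(0, 0.865 + 0.000 − 1) = max(0, -0.135) = 0.000
~(p ⊗ (((q ⊗ p) ⊗ ~(q ⊕ q)) ⊗ q)) = 1 − 0.000 = 1.000
~~(p ⊗ (((q ⊗ p) ⊗ ~(q ⊕ q)) ⊗ q)) = 1 − 1.000 = 0.000
~~~(p ⊗ (((q ⊗ p) ⊗ ~(q ⊕ q)) ⊗ q)) = 1 − 0.000 = 1.000

1.000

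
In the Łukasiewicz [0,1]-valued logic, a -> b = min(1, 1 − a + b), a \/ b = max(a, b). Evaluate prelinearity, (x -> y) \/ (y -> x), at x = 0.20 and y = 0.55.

1.00

x -> y = min(1, 1 − 0.20 + 0.55) = min(1, 1.35) = 1.00
y -> x = min(1, 1 − 0.55 + 0.20) = min(1, 0.65) = 0.65
(x -> y) \/ (y -> x) = max(1.00, 0.65) = 1.00
(As expected: a Ł∞-tautology — holds in every MV-chain.)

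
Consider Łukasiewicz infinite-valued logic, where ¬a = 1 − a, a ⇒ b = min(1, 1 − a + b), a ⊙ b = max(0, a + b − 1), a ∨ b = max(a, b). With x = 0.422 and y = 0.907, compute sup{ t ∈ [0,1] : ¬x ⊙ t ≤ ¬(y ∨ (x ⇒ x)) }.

0.422

¬x = 1 − 0.422 = 0.578
So the left factor is ¬x = 0.578.
x ⇒ x = min(1, 1 − 0.422 + 0.422) = min(1, 1.000) = 1.000
y ∨ (x ⇒ x) = max(0.907, 1.000) = 1.000
¬(y ∨ (x ⇒ x)) = 1 − 1.000 = 0.000
So the right-hand bound is ¬(y ∨ (x ⇒ x)) = 0.000.
The residuum of the Łukasiewicz t-norm gives the supremum: min(1, 1 − 0.578 + 0.000).
1 − 0.578 + 0.000 = 0.422, so t = min(1, 0.422) = 0.422.
Check: 0.578 ⊙ 0.422 = max(0, 0.000) = 0.000 ≤ 0.000.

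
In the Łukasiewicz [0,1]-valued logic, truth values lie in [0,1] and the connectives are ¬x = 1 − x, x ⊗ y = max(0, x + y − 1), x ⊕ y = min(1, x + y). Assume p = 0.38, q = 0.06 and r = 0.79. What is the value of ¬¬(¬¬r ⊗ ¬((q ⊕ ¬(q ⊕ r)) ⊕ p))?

¬r = 1 − 0.79 = 0.21
¬¬r = 1 − 0.21 = 0.79
q ⊕ r = min(1, 0.06 + 0.79) = min(1, 0.85) = 0.85
¬(q ⊕ r) = 1 − 0.85 = 0.15
q ⊕ ¬(q ⊕ r) = min(1, 0.06 + 0.15) = min(1, 0.21) = 0.21
(q ⊕ ¬(q ⊕ r)) ⊕ p = min(1, 0.21 + 0.38) = min(1, 0.59) = 0.59
¬((q ⊕ ¬(q ⊕ r)) ⊕ p) = 1 − 0.59 = 0.41
¬¬r ⊗ ¬((q ⊕ ¬(q ⊕ r)) ⊕ p) = max(0, 0.79 + 0.41 − 1) = max(0, 0.20) = 0.20
¬(¬¬r ⊗ ¬((q ⊕ ¬(q ⊕ r)) ⊕ p)) = 1 − 0.20 = 0.80
¬¬(¬¬r ⊗ ¬((q ⊕ ¬(q ⊕ r)) ⊕ p)) = 1 − 0.80 = 0.20

0.20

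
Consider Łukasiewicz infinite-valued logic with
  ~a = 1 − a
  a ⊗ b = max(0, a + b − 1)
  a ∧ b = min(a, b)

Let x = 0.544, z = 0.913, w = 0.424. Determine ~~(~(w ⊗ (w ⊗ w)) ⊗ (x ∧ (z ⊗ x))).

w ⊗ w = max(0, 0.424 + 0.424 − 1) = max(0, -0.152) = 0.000
w ⊗ (w ⊗ w) = max(0, 0.424 + 0.000 − 1) = max(0, -0.576) = 0.000
~(w ⊗ (w ⊗ w)) = 1 − 0.000 = 1.000
z ⊗ x = max(0, 0.913 + 0.544 − 1) = max(0, 0.457) = 0.457
x ∧ (z ⊗ x) = min(0.544, 0.457) = 0.457
~(w ⊗ (w ⊗ w)) ⊗ (x ∧ (z ⊗ x)) = max(0, 1.000 + 0.457 − 1) = max(0, 0.457) = 0.457
~(~(w ⊗ (w ⊗ w)) ⊗ (x ∧ (z ⊗ x))) = 1 − 0.457 = 0.543
~~(~(w ⊗ (w ⊗ w)) ⊗ (x ∧ (z ⊗ x))) = 1 − 0.543 = 0.457

0.457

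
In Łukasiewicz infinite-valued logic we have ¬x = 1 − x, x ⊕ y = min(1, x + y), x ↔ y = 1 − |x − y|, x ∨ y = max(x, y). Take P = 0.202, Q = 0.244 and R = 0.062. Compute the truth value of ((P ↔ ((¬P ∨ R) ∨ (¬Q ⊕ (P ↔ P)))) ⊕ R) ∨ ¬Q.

¬P = 1 − 0.202 = 0.798
¬P ∨ R = max(0.798, 0.062) = 0.798
¬Q = 1 − 0.244 = 0.756
P ↔ P = 1 − |0.202 − 0.202| = 1 − 0.000 = 1.000
¬Q ⊕ (P ↔ P) = min(1, 0.756 + 1.000) = min(1, 1.756) = 1.000
(¬P ∨ R) ∨ (¬Q ⊕ (P ↔ P)) = max(0.798, 1.000) = 1.000
P ↔ ((¬P ∨ R) ∨ (¬Q ⊕ (P ↔ P))) = 1 − |0.202 − 1.000| = 1 − 0.798 = 0.202
(P ↔ ((¬P ∨ R) ∨ (¬Q ⊕ (P ↔ P)))) ⊕ R = min(1, 0.202 + 0.062) = min(1, 0.264) = 0.264
((P ↔ ((¬P ∨ R) ∨ (¬Q ⊕ (P ↔ P)))) ⊕ R) ∨ ¬Q = max(0.264, 0.756) = 0.756

0.756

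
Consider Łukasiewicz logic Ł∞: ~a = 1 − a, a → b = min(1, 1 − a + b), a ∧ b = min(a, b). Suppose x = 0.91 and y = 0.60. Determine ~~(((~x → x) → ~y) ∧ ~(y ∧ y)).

~x = 1 − 0.91 = 0.09
~x → x = min(1, 1 − 0.09 + 0.91) = min(1, 1.82) = 1.00
~y = 1 − 0.60 = 0.40
(~x → x) → ~y = min(1, 1 − 1.00 + 0.40) = min(1, 0.40) = 0.40
y ∧ y = min(0.60, 0.60) = 0.60
~(y ∧ y) = 1 − 0.60 = 0.40
((~x → x) → ~y) ∧ ~(y ∧ y) = min(0.40, 0.40) = 0.40
~(((~x → x) → ~y) ∧ ~(y ∧ y)) = 1 − 0.40 = 0.60
~~(((~x → x) → ~y) ∧ ~(y ∧ y)) = 1 − 0.60 = 0.40

0.40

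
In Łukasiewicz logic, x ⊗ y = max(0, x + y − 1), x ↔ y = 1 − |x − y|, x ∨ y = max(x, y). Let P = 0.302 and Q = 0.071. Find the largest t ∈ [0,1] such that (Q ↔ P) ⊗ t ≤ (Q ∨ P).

0.533

Q ↔ P = 1 − |0.071 − 0.302| = 1 − 0.231 = 0.769
So the left factor is Q ↔ P = 0.769.
Q ∨ P = max(0.071, 0.302) = 0.302
So the right-hand bound is Q ∨ P = 0.302.
The residuum of the Łukasiewicz t-norm gives the supremum: min(1, 1 − 0.769 + 0.302).
1 − 0.769 + 0.302 = 0.533, so t = min(1, 0.533) = 0.533.
Check: 0.769 ⊗ 0.533 = max(0, 0.302) = 0.302 ≤ 0.302.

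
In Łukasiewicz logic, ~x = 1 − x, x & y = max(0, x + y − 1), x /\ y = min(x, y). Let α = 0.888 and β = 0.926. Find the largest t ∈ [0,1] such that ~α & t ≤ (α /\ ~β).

0.962

~α = 1 − 0.888 = 0.112
So the left factor is ~α = 0.112.
~β = 1 − 0.926 = 0.074
α /\ ~β = min(0.888, 0.074) = 0.074
So the right-hand bound is α /\ ~β = 0.074.
The residuum of the Łukasiewicz t-norm gives the supremum: min(1, 1 − 0.112 + 0.074).
1 − 0.112 + 0.074 = 0.962, so t = min(1, 0.962) = 0.962.
Check: 0.112 & 0.962 = max(0, 0.074) = 0.074 ≤ 0.074.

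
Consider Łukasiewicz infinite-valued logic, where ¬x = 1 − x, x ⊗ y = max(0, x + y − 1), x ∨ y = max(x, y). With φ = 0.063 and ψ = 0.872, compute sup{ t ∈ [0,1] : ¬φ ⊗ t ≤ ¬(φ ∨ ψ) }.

0.191

¬φ = 1 − 0.063 = 0.937
So the left factor is ¬φ = 0.937.
φ ∨ ψ = max(0.063, 0.872) = 0.872
¬(φ ∨ ψ) = 1 − 0.872 = 0.128
So the right-hand bound is ¬(φ ∨ ψ) = 0.128.
The residuum of the Łukasiewicz t-norm gives the supremum: min(1, 1 − 0.937 + 0.128).
1 − 0.937 + 0.128 = 0.191, so t = min(1, 0.191) = 0.191.
Check: 0.937 ⊗ 0.191 = max(0, 0.128) = 0.128 ≤ 0.128.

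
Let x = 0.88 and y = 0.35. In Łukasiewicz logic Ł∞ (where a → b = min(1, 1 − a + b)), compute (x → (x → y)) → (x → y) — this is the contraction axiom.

0.88

x → y = min(1, 1 − 0.88 + 0.35) = min(1, 0.47) = 0.47
x → (x → y) = min(1, 1 − 0.88 + 0.47) = min(1, 0.59) = 0.59
(x → (x → y)) → (x → y) = min(1, 1 − 0.59 + 0.47) = min(1, 0.88) = 0.88
(The value 0.88 < 1 shows this instance is not satisfied; fails in Ł∞ (the t-norm is not idempotent).)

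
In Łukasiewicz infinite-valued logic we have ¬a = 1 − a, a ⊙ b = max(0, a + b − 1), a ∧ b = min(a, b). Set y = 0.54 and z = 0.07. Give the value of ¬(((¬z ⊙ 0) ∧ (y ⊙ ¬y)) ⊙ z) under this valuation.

¬z = 1 − 0.07 = 0.93
¬z ⊙ 0 = max(0, 0.93 + 0.00 − 1) = max(0, -0.07) = 0.00
¬y = 1 − 0.54 = 0.46
y ⊙ ¬y = max(0, 0.54 + 0.46 − 1) = max(0, 0.00) = 0.00
(¬z ⊙ 0) ∧ (y ⊙ ¬y) = min(0.00, 0.00) = 0.00
((¬z ⊙ 0) ∧ (y ⊙ ¬y)) ⊙ z = max(0, 0.00 + 0.07 − 1) = max(0, -0.93) = 0.00
¬(((¬z ⊙ 0) ∧ (y ⊙ ¬y)) ⊙ z) = 1 − 0.00 = 1.00

1.00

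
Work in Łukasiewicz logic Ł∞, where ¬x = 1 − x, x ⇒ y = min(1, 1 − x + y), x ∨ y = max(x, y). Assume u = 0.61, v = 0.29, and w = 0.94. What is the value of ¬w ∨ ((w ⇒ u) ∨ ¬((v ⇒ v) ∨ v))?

0.67

¬w = 1 − 0.94 = 0.06
w ⇒ u = min(1, 1 − 0.94 + 0.61) = min(1, 0.67) = 0.67
v ⇒ v = min(1, 1 − 0.29 + 0.29) = min(1, 1.00) = 1.00
(v ⇒ v) ∨ v = max(1.00, 0.29) = 1.00
¬((v ⇒ v) ∨ v) = 1 − 1.00 = 0.00
(w ⇒ u) ∨ ¬((v ⇒ v) ∨ v) = max(0.67, 0.00) = 0.67
¬w ∨ ((w ⇒ u) ∨ ¬((v ⇒ v) ∨ v)) = max(0.06, 0.67) = 0.67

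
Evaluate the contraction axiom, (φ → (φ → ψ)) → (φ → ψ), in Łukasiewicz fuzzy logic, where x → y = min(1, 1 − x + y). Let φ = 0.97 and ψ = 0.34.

0.97

φ → ψ = min(1, 1 − 0.97 + 0.34) = min(1, 0.37) = 0.37
φ → (φ → ψ) = min(1, 1 − 0.97 + 0.37) = min(1, 0.40) = 0.40
(φ → (φ → ψ)) → (φ → ψ) = min(1, 1 − 0.40 + 0.37) = min(1, 0.97) = 0.97
(The value 0.97 < 1 shows this instance is not satisfied; fails in Ł∞ (the t-norm is not idempotent).)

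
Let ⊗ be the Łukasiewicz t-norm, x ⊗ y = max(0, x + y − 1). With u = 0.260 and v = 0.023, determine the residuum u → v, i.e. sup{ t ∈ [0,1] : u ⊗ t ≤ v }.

0.763

The residuum of the Łukasiewicz t-norm gives the supremum: min(1, 1 − 0.260 + 0.023).
1 − 0.260 + 0.023 = 0.763, so t = min(1, 0.763) = 0.763.
Check: 0.260 ⊗ 0.763 = max(0, 0.023) = 0.023 ≤ 0.023.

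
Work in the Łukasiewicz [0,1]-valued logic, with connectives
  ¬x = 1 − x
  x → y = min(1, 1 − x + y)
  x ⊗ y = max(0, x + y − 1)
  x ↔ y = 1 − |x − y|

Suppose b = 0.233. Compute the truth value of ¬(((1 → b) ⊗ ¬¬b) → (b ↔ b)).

1 → b = min(1, 1 − 1.000 + 0.233) = min(1, 0.233) = 0.233
¬b = 1 − 0.233 = 0.767
¬¬b = 1 − 0.767 = 0.233
(1 → b) ⊗ ¬¬b = max(0, 0.233 + 0.233 − 1) = max(0, -0.534) = 0.000
b ↔ b = 1 − |0.233 − 0.233| = 1 − 0.000 = 1.000
((1 → b) ⊗ ¬¬b) → (b ↔ b) = min(1, 1 − 0.000 + 1.000) = min(1, 2.000) = 1.000
¬(((1 → b) ⊗ ¬¬b) → (b ↔ b)) = 1 − 1.000 = 0.000

0.000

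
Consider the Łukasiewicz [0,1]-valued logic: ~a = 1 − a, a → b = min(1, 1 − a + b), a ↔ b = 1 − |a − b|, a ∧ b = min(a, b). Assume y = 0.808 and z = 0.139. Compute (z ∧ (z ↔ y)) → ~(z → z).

z ↔ y = 1 − |0.139 − 0.808| = 1 − 0.669 = 0.331
z ∧ (z ↔ y) = min(0.139, 0.331) = 0.139
z → z = min(1, 1 − 0.139 + 0.139) = min(1, 1.000) = 1.000
~(z → z) = 1 − 1.000 = 0.000
(z ∧ (z ↔ y)) → ~(z → z) = min(1, 1 − 0.139 + 0.000) = min(1, 0.861) = 0.861

0.861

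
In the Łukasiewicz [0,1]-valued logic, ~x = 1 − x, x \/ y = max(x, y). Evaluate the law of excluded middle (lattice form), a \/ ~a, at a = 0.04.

~a = 1 − 0.04 = 0.96
a \/ ~a = max(0.04, 0.96) = 0.96
(The value 0.96 < 1 shows this instance is not satisfied; not a Ł∞-tautology — its value is max(a, 1−a).)

0.96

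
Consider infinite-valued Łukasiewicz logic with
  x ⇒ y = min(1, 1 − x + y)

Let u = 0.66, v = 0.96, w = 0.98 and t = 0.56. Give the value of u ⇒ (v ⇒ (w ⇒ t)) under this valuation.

0.96

w ⇒ t = min(1, 1 − 0.98 + 0.56) = min(1, 0.58) = 0.58
v ⇒ (w ⇒ t) = min(1, 1 − 0.96 + 0.58) = min(1, 0.62) = 0.62
u ⇒ (v ⇒ (w ⇒ t)) = min(1, 1 − 0.66 + 0.62) = min(1, 0.96) = 0.96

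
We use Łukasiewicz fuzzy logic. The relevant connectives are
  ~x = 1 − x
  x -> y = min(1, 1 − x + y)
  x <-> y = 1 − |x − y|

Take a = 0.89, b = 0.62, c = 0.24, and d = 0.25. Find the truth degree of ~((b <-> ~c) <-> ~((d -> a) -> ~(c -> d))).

0.14

~c = 1 − 0.24 = 0.76
b <-> ~c = 1 − |0.62 − 0.76| = 1 − 0.14 = 0.86
d -> a = min(1, 1 − 0.25 + 0.89) = min(1, 1.64) = 1.00
c -> d = min(1, 1 − 0.24 + 0.25) = min(1, 1.01) = 1.00
~(c -> d) = 1 − 1.00 = 0.00
(d -> a) -> ~(c -> d) = min(1, 1 − 1.00 + 0.00) = min(1, 0.00) = 0.00
~((d -> a) -> ~(c -> d)) = 1 − 0.00 = 1.00
(b <-> ~c) <-> ~((d -> a) -> ~(c -> d)) = 1 − |0.86 − 1.00| = 1 − 0.14 = 0.86
~((b <-> ~c) <-> ~((d -> a) -> ~(c -> d))) = 1 − 0.86 = 0.14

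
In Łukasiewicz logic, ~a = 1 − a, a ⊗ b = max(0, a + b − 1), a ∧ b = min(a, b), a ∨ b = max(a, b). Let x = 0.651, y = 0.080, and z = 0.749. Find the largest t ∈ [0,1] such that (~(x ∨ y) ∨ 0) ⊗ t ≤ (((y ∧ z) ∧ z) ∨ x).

1.000

x ∨ y = max(0.651, 0.080) = 0.651
~(x ∨ y) = 1 − 0.651 = 0.349
~(x ∨ y) ∨ 0 = max(0.349, 0.000) = 0.349
So the left factor is ~(x ∨ y) ∨ 0 = 0.349.
y ∧ z = min(0.080, 0.749) = 0.080
(y ∧ z) ∧ z = min(0.080, 0.749) = 0.080
((y ∧ z) ∧ z) ∨ x = max(0.080, 0.651) = 0.651
So the right-hand bound is ((y ∧ z) ∧ z) ∨ x = 0.651.
The residuum of the Łukasiewicz t-norm gives the supremum: min(1, 1 − 0.349 + 0.651).
1 − 0.349 + 0.651 = 1.302, so t = min(1, 1.302) = 1.000.
Check: 0.349 ⊗ 1.000 = max(0, 0.349) = 0.349 ≤ 0.651.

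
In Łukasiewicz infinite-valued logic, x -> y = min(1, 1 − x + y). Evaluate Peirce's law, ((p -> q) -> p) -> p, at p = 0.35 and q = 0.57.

p -> q = min(1, 1 − 0.35 + 0.57) = min(1, 1.22) = 1.00
(p -> q) -> p = min(1, 1 − 1.00 + 0.35) = min(1, 0.35) = 0.35
((p -> q) -> p) -> p = min(1, 1 − 0.35 + 0.35) = min(1, 1.00) = 1.00

1.00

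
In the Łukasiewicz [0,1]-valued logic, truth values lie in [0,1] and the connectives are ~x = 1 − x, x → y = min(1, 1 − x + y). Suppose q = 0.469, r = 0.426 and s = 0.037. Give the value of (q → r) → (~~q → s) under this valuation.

q → r = min(1, 1 − 0.469 + 0.426) = min(1, 0.957) = 0.957
~q = 1 − 0.469 = 0.531
~~q = 1 − 0.531 = 0.469
~~q → s = min(1, 1 − 0.469 + 0.037) = min(1, 0.568) = 0.568
(q → r) → (~~q → s) = min(1, 1 − 0.957 + 0.568) = min(1, 0.611) = 0.611

0.611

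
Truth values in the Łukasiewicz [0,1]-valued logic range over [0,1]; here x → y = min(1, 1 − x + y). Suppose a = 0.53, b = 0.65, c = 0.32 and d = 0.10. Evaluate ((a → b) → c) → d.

a → b = min(1, 1 − 0.53 + 0.65) = min(1, 1.12) = 1.00
(a → b) → c = min(1, 1 − 1.00 + 0.32) = min(1, 0.32) = 0.32
((a → b) → c) → d = min(1, 1 − 0.32 + 0.10) = min(1, 0.78) = 0.78

0.78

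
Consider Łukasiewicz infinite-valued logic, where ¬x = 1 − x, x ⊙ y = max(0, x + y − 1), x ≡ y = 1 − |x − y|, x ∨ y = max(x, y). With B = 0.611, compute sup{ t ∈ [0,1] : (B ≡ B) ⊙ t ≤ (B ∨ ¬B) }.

B ≡ B = 1 − |0.611 − 0.611| = 1 − 0.000 = 1.000
So the left factor is B ≡ B = 1.000.
¬B = 1 − 0.611 = 0.389
B ∨ ¬B = max(0.611, 0.389) = 0.611
So the right-hand bound is B ∨ ¬B = 0.611.
The residuum of the Łukasiewicz t-norm gives the supremum: min(1, 1 − 1.000 + 0.611).
1 − 1.000 + 0.611 = 0.611, so t = min(1, 0.611) = 0.611.
Check: 1.000 ⊙ 0.611 = max(0, 0.611) = 0.611 ≤ 0.611.

0.611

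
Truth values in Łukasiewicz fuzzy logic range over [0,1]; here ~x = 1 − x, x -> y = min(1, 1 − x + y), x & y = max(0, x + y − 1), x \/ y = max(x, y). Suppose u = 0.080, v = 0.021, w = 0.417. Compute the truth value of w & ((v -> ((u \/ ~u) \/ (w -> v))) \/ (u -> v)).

~u = 1 − 0.080 = 0.920
u \/ ~u = max(0.080, 0.920) = 0.920
w -> v = min(1, 1 − 0.417 + 0.021) = min(1, 0.604) = 0.604
(u \/ ~u) \/ (w -> v) = max(0.920, 0.604) = 0.920
v -> ((u \/ ~u) \/ (w -> v)) = min(1, 1 − 0.021 + 0.920) = min(1, 1.899) = 1.000
u -> v = min(1, 1 − 0.080 + 0.021) = min(1, 0.941) = 0.941
(v -> ((u \/ ~u) \/ (w -> v))) \/ (u -> v) = max(1.000, 0.941) = 1.000
w & ((v -> ((u \/ ~u) \/ (w -> v))) \/ (u -> v)) = max(0, 0.417 + 1.000 − 1) = max(0, 0.417) = 0.417

0.417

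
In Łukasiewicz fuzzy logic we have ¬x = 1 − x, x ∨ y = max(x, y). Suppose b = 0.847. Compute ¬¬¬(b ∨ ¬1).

¬1 = 1 − 1.000 = 0.000
b ∨ ¬1 = max(0.847, 0.000) = 0.847
¬(b ∨ ¬1) = 1 − 0.847 = 0.153
¬¬(b ∨ ¬1) = 1 − 0.153 = 0.847
¬¬¬(b ∨ ¬1) = 1 − 0.847 = 0.153

0.153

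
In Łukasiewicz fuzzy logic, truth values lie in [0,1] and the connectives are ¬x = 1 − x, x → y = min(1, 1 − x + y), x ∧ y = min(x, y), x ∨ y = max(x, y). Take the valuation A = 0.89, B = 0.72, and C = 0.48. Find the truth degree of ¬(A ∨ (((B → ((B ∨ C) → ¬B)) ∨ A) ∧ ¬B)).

B ∨ C = max(0.72, 0.48) = 0.72
¬B = 1 − 0.72 = 0.28
(B ∨ C) → ¬B = min(1, 1 − 0.72 + 0.28) = min(1, 0.56) = 0.56
B → ((B ∨ C) → ¬B) = min(1, 1 − 0.72 + 0.56) = min(1, 0.84) = 0.84
(B → ((B ∨ C) → ¬B)) ∨ A = max(0.84, 0.89) = 0.89
((B → ((B ∨ C) → ¬B)) ∨ A) ∧ ¬B = min(0.89, 0.28) = 0.28
A ∨ (((B → ((B ∨ C) → ¬B)) ∨ A) ∧ ¬B) = max(0.89, 0.28) = 0.89
¬(A ∨ (((B → ((B ∨ C) → ¬B)) ∨ A) ∧ ¬B)) = 1 − 0.89 = 0.11

0.11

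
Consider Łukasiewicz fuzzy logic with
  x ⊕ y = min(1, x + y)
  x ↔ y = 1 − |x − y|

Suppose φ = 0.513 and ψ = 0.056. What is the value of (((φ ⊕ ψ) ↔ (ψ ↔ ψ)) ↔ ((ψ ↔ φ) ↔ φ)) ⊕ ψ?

φ ⊕ ψ = min(1, 0.513 + 0.056) = min(1, 0.569) = 0.569
ψ ↔ ψ = 1 − |0.056 − 0.056| = 1 − 0.000 = 1.000
(φ ⊕ ψ) ↔ (ψ ↔ ψ) = 1 − |0.569 − 1.000| = 1 − 0.431 = 0.569
ψ ↔ φ = 1 − |0.056 − 0.513| = 1 − 0.457 = 0.543
(ψ ↔ φ) ↔ φ = 1 − |0.543 − 0.513| = 1 − 0.030 = 0.970
((φ ⊕ ψ) ↔ (ψ ↔ ψ)) ↔ ((ψ ↔ φ) ↔ φ) = 1 − |0.569 − 0.970| = 1 − 0.401 = 0.599
(((φ ⊕ ψ) ↔ (ψ ↔ ψ)) ↔ ((ψ ↔ φ) ↔ φ)) ⊕ ψ = min(1, 0.599 + 0.056) = min(1, 0.655) = 0.655

0.655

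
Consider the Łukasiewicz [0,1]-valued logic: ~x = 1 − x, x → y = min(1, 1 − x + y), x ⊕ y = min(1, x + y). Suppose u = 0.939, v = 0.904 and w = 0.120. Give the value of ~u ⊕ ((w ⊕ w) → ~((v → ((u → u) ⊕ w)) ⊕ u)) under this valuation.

0.821

~u = 1 − 0.939 = 0.061
w ⊕ w = min(1, 0.120 + 0.120) = min(1, 0.240) = 0.240
u → u = min(1, 1 − 0.939 + 0.939) = min(1, 1.000) = 1.000
(u → u) ⊕ w = min(1, 1.000 + 0.120) = min(1, 1.120) = 1.000
v → ((u → u) ⊕ w) = min(1, 1 − 0.904 + 1.000) = min(1, 1.096) = 1.000
(v → ((u → u) ⊕ w)) ⊕ u = min(1, 1.000 + 0.939) = min(1, 1.939) = 1.000
~((v → ((u → u) ⊕ w)) ⊕ u) = 1 − 1.000 = 0.000
(w ⊕ w) → ~((v → ((u → u) ⊕ w)) ⊕ u) = min(1, 1 − 0.240 + 0.000) = min(1, 0.760) = 0.760
~u ⊕ ((w ⊕ w) → ~((v → ((u → u) ⊕ w)) ⊕ u)) = min(1, 0.061 + 0.760) = min(1, 0.821) = 0.821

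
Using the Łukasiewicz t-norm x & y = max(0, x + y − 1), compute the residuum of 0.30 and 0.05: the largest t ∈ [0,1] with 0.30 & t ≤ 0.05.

0.75

The residuum of the Łukasiewicz t-norm gives the supremum: min(1, 1 − 0.30 + 0.05).
1 − 0.30 + 0.05 = 0.75, so t = min(1, 0.75) = 0.75.
Check: 0.30 & 0.75 = max(0, 0.05) = 0.05 ≤ 0.05.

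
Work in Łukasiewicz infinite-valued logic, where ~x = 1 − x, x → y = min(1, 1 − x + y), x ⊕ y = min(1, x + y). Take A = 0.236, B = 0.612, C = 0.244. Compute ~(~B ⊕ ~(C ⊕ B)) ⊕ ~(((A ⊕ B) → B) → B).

0.620

~B = 1 − 0.612 = 0.388
C ⊕ B = min(1, 0.244 + 0.612) = min(1, 0.856) = 0.856
~(C ⊕ B) = 1 − 0.856 = 0.144
~B ⊕ ~(C ⊕ B) = min(1, 0.388 + 0.144) = min(1, 0.532) = 0.532
~(~B ⊕ ~(C ⊕ B)) = 1 − 0.532 = 0.468
A ⊕ B = min(1, 0.236 + 0.612) = min(1, 0.848) = 0.848
(A ⊕ B) → B = min(1, 1 − 0.848 + 0.612) = min(1, 0.764) = 0.764
((A ⊕ B) → B) → B = min(1, 1 − 0.764 + 0.612) = min(1, 0.848) = 0.848
~(((A ⊕ B) → B) → B) = 1 − 0.848 = 0.152
~(~B ⊕ ~(C ⊕ B)) ⊕ ~(((A ⊕ B) → B) → B) = min(1, 0.468 + 0.152) = min(1, 0.620) = 0.620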